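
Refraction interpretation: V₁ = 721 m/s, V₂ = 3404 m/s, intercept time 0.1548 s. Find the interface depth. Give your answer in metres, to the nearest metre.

57 m

θ_c = arcsin(721/3404) = 12.23°; cos θ_c = 0.9773.
tᵢ = 2h cos θ_c/V₁ ⇒ h = tᵢ·V₁/(2 cos θ_c) = 0.1548·721/(2·0.9773) = 57.10 m.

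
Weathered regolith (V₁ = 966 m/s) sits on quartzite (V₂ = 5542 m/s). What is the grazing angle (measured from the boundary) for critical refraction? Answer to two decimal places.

Critical incidence: sin θ_c = V₁/V₂ = 966/5542 = 0.1743.
θ_c = arcsin 0.1743 = 10.04°.
Measured from the interface: 90° − 10.04° = 79.96°.

79.96°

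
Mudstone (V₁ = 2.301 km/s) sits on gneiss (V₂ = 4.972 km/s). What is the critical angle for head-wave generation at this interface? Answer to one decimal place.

27.6°

Critical incidence: sin θ_c = V₁/V₂ = 2.301/4.972 = 0.4628.
θ_c = arcsin 0.4628 = 27.57°.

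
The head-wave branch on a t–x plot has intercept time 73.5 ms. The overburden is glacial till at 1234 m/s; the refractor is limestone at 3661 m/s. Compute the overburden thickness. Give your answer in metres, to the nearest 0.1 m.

h = tᵢ·V₁·V₂ / (2·√(V₂²−V₁²)).
√(V₂²−V₁²) = √(3661² − 1234²) = 3446.8 m/s.
h = 0.0735 s × 1234 × 3661 / (2 × 3446.8) = 48.17 m.

48.2 m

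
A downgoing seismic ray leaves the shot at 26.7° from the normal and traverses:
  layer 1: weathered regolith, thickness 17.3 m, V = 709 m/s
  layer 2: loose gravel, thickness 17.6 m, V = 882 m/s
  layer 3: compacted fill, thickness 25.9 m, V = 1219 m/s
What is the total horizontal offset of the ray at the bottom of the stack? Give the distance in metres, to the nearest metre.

Apply Snell's law at each interface; in layer i the horizontal offset is hᵢ·tan θᵢ.
Layer 1: θ = 26.70°; offset = 17.3·tan 26.70° = 8.701 m.
Layer 2: sin θ = 882·sin 26.7°/709 = 0.5590, θ = 33.98°; offset = 17.6·tan 33.98° = 11.864 m.
Layer 3: sin θ = 1219·sin 26.7°/709 = 0.7725, θ = 50.58°; offset = 25.9·tan 50.58° = 31.510 m.
Σ offsets = 52.075 m.

52 m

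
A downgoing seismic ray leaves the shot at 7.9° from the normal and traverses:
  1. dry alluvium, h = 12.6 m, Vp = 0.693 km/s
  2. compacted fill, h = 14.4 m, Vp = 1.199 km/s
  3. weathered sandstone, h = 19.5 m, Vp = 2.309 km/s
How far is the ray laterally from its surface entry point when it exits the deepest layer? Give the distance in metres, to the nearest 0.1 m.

15.3 m

Ray parameter p = sin 7.9° / 0.693 km/s = 1.9833e-01 s/km.
Layer 1: θ = 7.90°; offset = 12.6·tan 7.90° = 1.748 m.
Layer 2: sin θ = p·1.199 = 0.2378 → θ = 13.76°; offset = 14.4·tan 13.76° = 3.525 m.
Layer 3: sin θ = p·2.309 = 0.4580 → θ = 27.25°; offset = 19.5·tan 27.25° = 10.045 m.
Total horizontal offset = 15.319 m.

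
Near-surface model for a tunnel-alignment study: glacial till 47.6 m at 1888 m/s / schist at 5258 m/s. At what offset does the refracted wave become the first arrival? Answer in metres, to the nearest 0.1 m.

x_cross = 2h·√((V₂+V₁)/(V₂−V₁)).
(V₂+V₁)/(V₂−V₁) = (5258+1888)/(5258−1888) = 2.1205; √ = 1.4562.
x_cross = 2·47.6·1.4562 = 138.63 m.

138.6 m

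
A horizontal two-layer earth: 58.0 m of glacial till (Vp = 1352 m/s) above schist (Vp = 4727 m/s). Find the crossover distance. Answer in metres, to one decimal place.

155.7 m

θ_c = arcsin(1352/4727) = 16.62°, so cos θ_c = 0.9582 and tᵢ = 2h cos θ_c/V₁ = 0.0822 s.
At crossover x/V₁ = x/V₂ + tᵢ ⇒ x = tᵢ/(1/V₁ − 1/V₂) = 0.08221/(7.3964e-04 − 2.1155e-04) = 155.68 m.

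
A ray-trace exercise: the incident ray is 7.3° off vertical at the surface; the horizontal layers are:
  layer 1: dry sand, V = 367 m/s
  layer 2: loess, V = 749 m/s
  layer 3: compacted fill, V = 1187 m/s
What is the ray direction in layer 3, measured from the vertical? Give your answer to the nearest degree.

24°

Snell's law across each interface conserves sin θ / V, so sin θ_3 = V_3·sin θ₁/V₁.
sin θ_3 = 1187 × sin 7.3° / 367 = 0.4110.
θ_3 = arcsin 0.4110 = 24.27°.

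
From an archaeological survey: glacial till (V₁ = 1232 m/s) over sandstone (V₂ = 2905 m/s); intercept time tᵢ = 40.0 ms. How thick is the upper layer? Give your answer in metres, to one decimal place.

27.2 m

h = tᵢ·V₁·V₂ / (2·√(V₂²−V₁²)).
√(V₂²−V₁²) = √(2905² − 1232²) = 2630.8 m/s.
h = 0.04 s × 1232 × 2905 / (2 × 2630.8) = 27.21 m.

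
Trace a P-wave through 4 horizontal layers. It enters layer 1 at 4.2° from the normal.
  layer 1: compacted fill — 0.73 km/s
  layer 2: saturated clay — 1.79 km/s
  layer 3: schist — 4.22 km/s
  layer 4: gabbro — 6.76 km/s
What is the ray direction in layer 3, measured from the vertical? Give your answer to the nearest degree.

25°

Snell's law across each interface conserves sin θ / V, so sin θ_3 = V_3·sin θ₁/V₁.
sin θ_3 = 4.22 × sin 4.2° / 0.73 = 0.4234.
θ_3 = 25.05° from the vertical.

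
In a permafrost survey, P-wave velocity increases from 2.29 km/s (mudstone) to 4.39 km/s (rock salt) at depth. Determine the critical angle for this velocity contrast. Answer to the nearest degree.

31°

At critical incidence the refracted ray runs along the interface (θ₂ = 90°), so sin θ_c = V₁/V₂.
θ_c = arcsin(2.29/4.39) = arcsin 0.5216 = 31.44°.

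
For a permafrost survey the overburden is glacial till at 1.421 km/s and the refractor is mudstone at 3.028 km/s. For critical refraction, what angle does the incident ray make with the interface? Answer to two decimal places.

At critical incidence the refracted ray runs along the interface (θ₂ = 90°), so sin θ_c = V₁/V₂.
θ_c = arcsin(1.421/3.028) = arcsin 0.4693 = 27.99°.
Measured from the interface: 90° − 27.99° = 62.01°.

62.01°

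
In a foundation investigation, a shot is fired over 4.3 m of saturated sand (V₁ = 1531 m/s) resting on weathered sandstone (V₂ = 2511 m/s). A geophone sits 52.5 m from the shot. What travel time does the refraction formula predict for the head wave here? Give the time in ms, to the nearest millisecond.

25 ms

t = x/V₂ + 2h·√(V₂²−V₁²)/(V₁V₂).
√(V₂²−V₁²) = √(2511²−1531²) = 1990.3 m/s; delay term = 2·4.3·1990.3/(1531·2511) = 0.00445 s.
t = 52.5/2511 + 0.00445 = 0.02536 s.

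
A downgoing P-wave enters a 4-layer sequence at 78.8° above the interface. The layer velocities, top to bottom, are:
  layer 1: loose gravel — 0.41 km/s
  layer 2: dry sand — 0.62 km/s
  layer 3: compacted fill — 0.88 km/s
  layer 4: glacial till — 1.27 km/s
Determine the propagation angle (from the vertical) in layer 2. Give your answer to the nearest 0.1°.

17.1°

From the normal: θ₁ = 90° − 78.8° = 11.2°.
Ray parameter p = sin 11.2° / 0.41 = 4.7374e-01 s/km.
sin θ_2 = p·V_2 = 4.7374e-01 × 0.62 = 0.2937.
θ_2 = arcsin 0.2937 = 17.08°.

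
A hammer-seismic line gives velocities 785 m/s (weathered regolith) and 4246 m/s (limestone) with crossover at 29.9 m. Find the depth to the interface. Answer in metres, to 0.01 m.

12.40 m

h = (x_cross/2)·√((V₂−V₁)/(V₂+V₁)).
(V₂−V₁)/(V₂+V₁) = (4246−785)/(4246+785) = 0.6879; √ = 0.8294.
h = (29.9/2)·0.8294 = 12.40 m.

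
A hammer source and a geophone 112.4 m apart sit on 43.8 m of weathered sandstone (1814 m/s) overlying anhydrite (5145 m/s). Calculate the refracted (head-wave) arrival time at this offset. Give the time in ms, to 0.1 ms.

67.0 ms

θ_c = arcsin(V₁/V₂) = arcsin(1814/5145) = 20.64°, cos θ_c = 0.9358.
Intercept time tᵢ = 2h cos θ_c / V₁ = 2·43.8·0.9358/1814 = 0.04519 s.
t = x/V₂ + tᵢ = 112.4/5145 + 0.04519 = 0.06704 s.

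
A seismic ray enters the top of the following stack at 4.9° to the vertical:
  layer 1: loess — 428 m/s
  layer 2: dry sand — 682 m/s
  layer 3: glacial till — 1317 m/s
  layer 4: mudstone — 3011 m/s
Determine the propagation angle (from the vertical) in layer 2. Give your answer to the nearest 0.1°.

7.8°

Ray parameter p = sin 4.9° / 428 = 1.9957e-04 s/m.
sin θ_2 = p·V_2 = 1.9957e-04 × 682 = 0.1361.
θ_2 = arcsin 0.1361 = 7.82°.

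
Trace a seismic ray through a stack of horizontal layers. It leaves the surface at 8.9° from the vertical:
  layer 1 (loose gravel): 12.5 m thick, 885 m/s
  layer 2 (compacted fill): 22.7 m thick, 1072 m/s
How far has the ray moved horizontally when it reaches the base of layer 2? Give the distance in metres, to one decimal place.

6.3 m

Ray parameter p = sin 8.9° / 885 m/s = 1.7481e-04 s/m.
Layer 1: θ = 8.90°; offset = 12.5·tan 8.90° = 1.957 m.
Layer 2: sin θ = p·1072 = 0.1874 → θ = 10.80°; offset = 22.7·tan 10.80° = 4.331 m.
Summing the layer offsets gives 6.288 m.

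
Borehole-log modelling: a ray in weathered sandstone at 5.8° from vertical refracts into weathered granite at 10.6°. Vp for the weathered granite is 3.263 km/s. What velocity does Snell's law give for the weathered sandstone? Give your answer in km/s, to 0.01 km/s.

sin 5.8° = 0.1011; sin 10.6° = 0.1840.
V₁ = V₂·(sin θ₁/sin θ₂) = 3.263·(0.1011/0.1840) = 1.79 km/s.

1.79 km/s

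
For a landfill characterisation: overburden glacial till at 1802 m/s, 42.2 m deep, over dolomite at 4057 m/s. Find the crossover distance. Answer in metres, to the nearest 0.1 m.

θ_c = arcsin(1802/4057) = 26.37°, so cos θ_c = 0.8959 and tᵢ = 2h cos θ_c/V₁ = 0.0420 s.
At crossover x/V₁ = x/V₂ + tᵢ ⇒ x = tᵢ/(1/V₁ − 1/V₂) = 0.04196/(5.5494e-04 − 2.4649e-04) = 136.04 m.

136.0 m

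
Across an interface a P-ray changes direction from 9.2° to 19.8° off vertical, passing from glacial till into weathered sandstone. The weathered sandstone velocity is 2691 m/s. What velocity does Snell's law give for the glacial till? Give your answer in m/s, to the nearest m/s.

sin 9.2° = 0.1599; sin 19.8° = 0.3387.
V₁ = V₂·(sin θ₁/sin θ₂) = 2691·(0.1599/0.3387) = 1270.13 m/s.

1270 m/s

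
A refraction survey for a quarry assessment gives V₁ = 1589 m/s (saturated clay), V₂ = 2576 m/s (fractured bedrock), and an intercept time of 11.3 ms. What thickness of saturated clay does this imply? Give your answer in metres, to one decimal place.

h = tᵢ·V₁·V₂ / (2·√(V₂²−V₁²)).
√(V₂²−V₁²) = √(2576² − 1589²) = 2027.5 m/s.
h = 0.0113 s × 1589 × 2576 / (2 × 2027.5) = 11.41 m.

11.4 m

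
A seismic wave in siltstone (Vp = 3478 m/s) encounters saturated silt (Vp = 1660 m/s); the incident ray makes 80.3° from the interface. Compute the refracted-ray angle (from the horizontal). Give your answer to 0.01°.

Convert to the normal: θ₁ = 90° − 80.3° = 9.7°.
Snell's law: sin θ₂ = (V₂/V₁)·sin θ₁ = (1660/3478)·sin 9.7° = 0.0804.
θ₂ = sin⁻¹(0.0804) = 4.61° (from vertical).
From the interface: 90° − 4.61° = 85.39°.

85.39°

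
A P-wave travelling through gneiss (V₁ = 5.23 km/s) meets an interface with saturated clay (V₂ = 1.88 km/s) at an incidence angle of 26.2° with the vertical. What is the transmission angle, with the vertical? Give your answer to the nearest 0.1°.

sin θ₁/V₁ = sin θ₂/V₂ ⇒ sin θ₂ = 1.88·sin 26.2°/5.23 = 1.88·0.4415/5.23 = 0.1587.
θ₂ = arcsin 0.1587 = 9.13° from the normal.

9.1°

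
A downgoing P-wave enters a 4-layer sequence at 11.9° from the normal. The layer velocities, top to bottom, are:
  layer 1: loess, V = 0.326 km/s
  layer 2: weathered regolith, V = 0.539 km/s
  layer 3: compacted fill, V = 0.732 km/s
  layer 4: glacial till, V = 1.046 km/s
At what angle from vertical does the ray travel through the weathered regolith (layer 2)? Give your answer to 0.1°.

Snell's law across each interface conserves sin θ / V, so sin θ_2 = V_2·sin θ₁/V₁.
sin θ_2 = 0.539 × sin 11.9° / 0.326 = 0.3409.
θ_2 = arcsin 0.3409 = 19.93°.

19.9°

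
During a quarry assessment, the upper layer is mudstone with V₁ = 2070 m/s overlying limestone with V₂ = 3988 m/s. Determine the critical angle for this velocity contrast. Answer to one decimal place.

At critical incidence the refracted ray runs along the interface (θ₂ = 90°), so sin θ_c = V₁/V₂.
θ_c = arcsin(2070/3988) = arcsin 0.5191 = 31.27°.

31.3°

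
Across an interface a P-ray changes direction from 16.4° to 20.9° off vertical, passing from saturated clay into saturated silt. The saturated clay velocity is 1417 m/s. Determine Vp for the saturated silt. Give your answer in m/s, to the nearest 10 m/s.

sin 16.4° = 0.2823; sin 20.9° = 0.3567.
V₂ = V₁·(sin θ₂/sin θ₁) = 1417·(0.3567/0.2823) = 1790.38 m/s.

1790 m/s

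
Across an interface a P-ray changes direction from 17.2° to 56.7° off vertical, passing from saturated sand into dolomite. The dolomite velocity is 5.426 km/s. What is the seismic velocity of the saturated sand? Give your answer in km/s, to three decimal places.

Snell's law: sin 17.2°/V₁ = sin 56.7°/V₂.
V₁ = V₂·sin 17.2°/sin 56.7° = 5.426 × 0.3538 = 1.920 km/s.

1.920 km/s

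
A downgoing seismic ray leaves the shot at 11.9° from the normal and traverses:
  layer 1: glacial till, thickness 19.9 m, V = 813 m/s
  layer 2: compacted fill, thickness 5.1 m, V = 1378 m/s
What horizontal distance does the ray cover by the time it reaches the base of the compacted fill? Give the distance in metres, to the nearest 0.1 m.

p = sin θ₁/V₁ = sin 11.9°/813 = 2.5363e-04 s/m is conserved through the stack.
Layer 1: θ = 11.90°; offset = 19.9·tan 11.90° = 4.194 m.
Layer 2: sin θ = p·1378 = 0.3495 → θ = 20.46°; offset = 5.1·tan 20.46° = 1.902 m.
Summing the layer offsets gives 6.096 m.

6.1 m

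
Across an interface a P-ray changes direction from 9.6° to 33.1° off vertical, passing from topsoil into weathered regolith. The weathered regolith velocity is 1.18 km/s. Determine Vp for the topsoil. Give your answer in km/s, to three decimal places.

0.360 km/s

sin 9.6° = 0.1668; sin 33.1° = 0.5461.
V₁ = V₂·(sin θ₁/sin θ₂) = 1.18·(0.1668/0.5461) = 0.360 km/s.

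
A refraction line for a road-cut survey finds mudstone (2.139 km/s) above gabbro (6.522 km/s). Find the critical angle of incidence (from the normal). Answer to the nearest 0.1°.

Critical incidence: sin θ_c = V₁/V₂ = 2.139/6.522 = 0.3280.
θ_c = arcsin 0.3280 = 19.15°.

19.1°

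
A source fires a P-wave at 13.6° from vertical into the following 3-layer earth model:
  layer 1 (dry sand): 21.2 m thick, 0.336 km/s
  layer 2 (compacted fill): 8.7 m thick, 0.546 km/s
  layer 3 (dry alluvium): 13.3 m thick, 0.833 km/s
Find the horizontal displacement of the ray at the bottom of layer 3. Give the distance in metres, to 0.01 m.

Apply Snell's law at each interface; in layer i the horizontal offset is hᵢ·tan θᵢ.
Layer 1: θ = 13.60°; offset = 21.2·tan 13.60° = 5.1288 m.
Layer 2: sin θ = 0.546·sin 13.6°/0.336 = 0.3821, θ = 22.46°; offset = 8.7·tan 22.46° = 3.5973 m.
Layer 3: sin θ = 0.833·sin 13.6°/0.336 = 0.5830, θ = 35.66°; offset = 13.3·tan 35.66° = 9.5425 m.
Total horizontal offset = 18.2686 m.

18.27 m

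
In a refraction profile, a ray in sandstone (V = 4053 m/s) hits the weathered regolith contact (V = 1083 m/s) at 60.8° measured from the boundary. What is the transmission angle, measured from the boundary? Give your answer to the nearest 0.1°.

Convert to the normal: θ₁ = 90° − 60.8° = 29.2°.
Snell's law: sin θ₂ = (V₂/V₁)·sin θ₁ = (1083/4053)·sin 29.2° = 0.1304.
θ₂ = sin⁻¹(0.1304) = 7.49° (from vertical).
From the interface: 90° − 7.49° = 82.51°.

82.5°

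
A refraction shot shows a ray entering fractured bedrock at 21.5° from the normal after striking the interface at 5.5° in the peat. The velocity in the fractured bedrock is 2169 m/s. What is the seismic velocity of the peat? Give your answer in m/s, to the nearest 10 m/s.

570 m/s

Snell's law: sin 5.5°/V₁ = sin 21.5°/V₂.
V₁ = V₂·sin 5.5°/sin 21.5° = 2169 × 0.2615 = 567.23 m/s.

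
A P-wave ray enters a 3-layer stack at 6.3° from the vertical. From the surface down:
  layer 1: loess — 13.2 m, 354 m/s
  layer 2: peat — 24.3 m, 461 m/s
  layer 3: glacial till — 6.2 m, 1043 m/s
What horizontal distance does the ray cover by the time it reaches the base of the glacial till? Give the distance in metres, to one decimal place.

7.1 m

Ray parameter p = sin 6.3° / 354 m/s = 3.0998e-04 s/m.
Layer 1: θ = 6.30°; offset = 13.2·tan 6.30° = 1.457 m.
Layer 2: sin θ = p·461 = 0.1429 → θ = 8.22°; offset = 24.3·tan 8.22° = 3.509 m.
Layer 3: sin θ = p·1043 = 0.3233 → θ = 18.86°; offset = 6.2·tan 18.86° = 2.118 m.
Summing the layer offsets gives 7.084 m.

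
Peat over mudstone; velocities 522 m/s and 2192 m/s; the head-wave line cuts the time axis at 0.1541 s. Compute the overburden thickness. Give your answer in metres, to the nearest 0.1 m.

41.4 m

h = tᵢ·V₁·V₂ / (2·√(V₂²−V₁²)).
√(V₂²−V₁²) = √(2192² − 522²) = 2128.9 m/s.
h = 0.1541 s × 522 × 2192 / (2 × 2128.9) = 41.41 m.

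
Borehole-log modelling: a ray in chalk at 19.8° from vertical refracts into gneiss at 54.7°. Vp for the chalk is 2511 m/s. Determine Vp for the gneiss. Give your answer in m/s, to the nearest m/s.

6050 m/s

sin 19.8° = 0.3387; sin 54.7° = 0.8161.
V₂ = V₁·(sin θ₂/sin θ₁) = 2511·(0.8161/0.3387) = 6049.87 m/s.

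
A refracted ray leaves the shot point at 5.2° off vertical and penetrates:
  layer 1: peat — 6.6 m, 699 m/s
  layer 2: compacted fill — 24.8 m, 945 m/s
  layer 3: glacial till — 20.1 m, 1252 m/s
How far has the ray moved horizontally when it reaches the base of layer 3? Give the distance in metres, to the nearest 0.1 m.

Apply Snell's law at each interface; in layer i the horizontal offset is hᵢ·tan θᵢ.
Layer 1: θ = 5.20°; offset = 6.6·tan 5.20° = 0.601 m.
Layer 2: sin θ = 945·sin 5.2°/699 = 0.1225, θ = 7.04°; offset = 24.8·tan 7.04° = 3.062 m.
Layer 3: sin θ = 1252·sin 5.2°/699 = 0.1623, θ = 9.34°; offset = 20.1·tan 9.34° = 3.307 m.
Total horizontal offset = 6.969 m.

7.0 m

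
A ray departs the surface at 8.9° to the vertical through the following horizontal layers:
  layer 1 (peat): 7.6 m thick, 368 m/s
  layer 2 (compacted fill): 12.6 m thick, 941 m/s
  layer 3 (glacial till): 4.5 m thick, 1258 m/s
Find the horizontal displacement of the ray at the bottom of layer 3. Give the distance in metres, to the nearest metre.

p = sin θ₁/V₁ = sin 8.9°/368 = 4.2041e-04 s/m is conserved through the stack.
Layer 1: θ = 8.90°; offset = 7.6·tan 8.90° = 1.190 m.
Layer 2: sin θ = p·941 = 0.3956 → θ = 23.30°; offset = 12.6·tan 23.30° = 5.427 m.
Layer 3: sin θ = p·1258 = 0.5289 → θ = 31.93°; offset = 4.5·tan 31.93° = 2.804 m.
Total horizontal offset = 9.422 m.

9 m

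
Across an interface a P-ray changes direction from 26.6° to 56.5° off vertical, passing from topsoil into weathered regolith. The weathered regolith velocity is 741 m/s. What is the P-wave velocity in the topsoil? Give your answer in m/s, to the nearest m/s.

398 m/s

Snell's law: sin 26.6°/V₁ = sin 56.5°/V₂.
V₁ = V₂·sin 26.6°/sin 56.5° = 741 × 0.5370 = 397.88 m/s.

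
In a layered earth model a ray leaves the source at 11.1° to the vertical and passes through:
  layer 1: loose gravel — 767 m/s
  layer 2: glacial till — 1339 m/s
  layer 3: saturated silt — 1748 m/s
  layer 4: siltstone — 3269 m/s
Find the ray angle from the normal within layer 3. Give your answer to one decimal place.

Ray parameter p = sin 11.1° / 767 = 2.5101e-04 s/m.
sin θ_3 = p·V_3 = 2.5101e-04 × 1748 = 0.4388.
θ_3 = 26.02° from the vertical.

26.0°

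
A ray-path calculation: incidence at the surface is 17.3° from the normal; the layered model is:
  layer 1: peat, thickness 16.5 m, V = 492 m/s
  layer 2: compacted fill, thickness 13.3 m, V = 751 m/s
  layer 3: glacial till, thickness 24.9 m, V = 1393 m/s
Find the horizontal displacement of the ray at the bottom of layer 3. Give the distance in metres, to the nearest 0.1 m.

50.8 m

Apply Snell's law at each interface; in layer i the horizontal offset is hᵢ·tan θᵢ.
Layer 1: θ = 17.30°; offset = 16.5·tan 17.30° = 5.139 m.
Layer 2: sin θ = 751·sin 17.3°/492 = 0.4539, θ = 27.00°; offset = 13.3·tan 27.00° = 6.775 m.
Layer 3: sin θ = 1393·sin 17.3°/492 = 0.8420, θ = 57.35°; offset = 24.9·tan 57.35° = 38.856 m.
Σ offsets = 50.771 m.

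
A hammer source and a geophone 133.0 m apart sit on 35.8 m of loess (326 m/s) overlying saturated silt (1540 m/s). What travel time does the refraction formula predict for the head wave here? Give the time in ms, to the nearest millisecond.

t = x/V₂ + 2h·√(V₂²−V₁²)/(V₁V₂).
√(V₂²−V₁²) = √(1540²−326²) = 1505.1 m/s; delay term = 2·35.8·1505.1/(326·1540) = 0.21465 s.
t = 133.0/1540 + 0.21465 = 0.30102 s.

301 ms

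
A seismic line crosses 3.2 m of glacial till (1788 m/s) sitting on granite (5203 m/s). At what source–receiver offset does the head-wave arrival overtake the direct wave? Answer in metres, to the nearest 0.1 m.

9.2 m

x_cross = 2h·√((V₂+V₁)/(V₂−V₁)).
(V₂+V₁)/(V₂−V₁) = (5203+1788)/(5203−1788) = 2.0471; √ = 1.4308.
x_cross = 2·3.2·1.4308 = 9.16 m.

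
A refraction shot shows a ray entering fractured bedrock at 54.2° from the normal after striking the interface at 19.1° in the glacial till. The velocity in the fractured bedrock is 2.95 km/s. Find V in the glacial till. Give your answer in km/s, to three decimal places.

sin 19.1° = 0.3272; sin 54.2° = 0.8111.
V₁ = V₂·(sin θ₁/sin θ₂) = 2.95·(0.3272/0.8111) = 1.190 km/s.

1.190 km/s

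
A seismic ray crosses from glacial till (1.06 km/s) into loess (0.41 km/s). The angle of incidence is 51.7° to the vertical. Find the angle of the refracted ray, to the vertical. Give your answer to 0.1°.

17.7°

Snell's law: sin θ₂ = (V₂/V₁)·sin θ₁ = (0.41/1.06)·sin 51.7° = 0.3035.
θ₂ = sin⁻¹(0.3035) = 17.67° (from vertical).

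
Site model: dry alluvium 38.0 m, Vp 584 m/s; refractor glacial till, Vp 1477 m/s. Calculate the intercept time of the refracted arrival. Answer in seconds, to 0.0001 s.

θ_c = arcsin(V₁/V₂) = arcsin(584/1477) = 23.29°; cos θ_c = 0.9185.
tᵢ = 2h·cos θ_c / V₁ = 2·38.0·0.9185 / 584 = 0.11953 s.

0.1195 s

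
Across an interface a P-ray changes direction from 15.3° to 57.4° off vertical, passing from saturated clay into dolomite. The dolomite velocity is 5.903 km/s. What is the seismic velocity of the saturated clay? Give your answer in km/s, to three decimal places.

1.849 km/s

Snell's law: sin 15.3°/V₁ = sin 57.4°/V₂.
V₁ = V₂·sin 15.3°/sin 57.4° = 5.903 × 0.3132 = 1.849 km/s.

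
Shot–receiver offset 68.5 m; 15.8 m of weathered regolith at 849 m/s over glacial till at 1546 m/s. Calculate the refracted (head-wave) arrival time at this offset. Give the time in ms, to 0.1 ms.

t = x/V₂ + 2h·√(V₂²−V₁²)/(V₁V₂).
√(V₂²−V₁²) = √(1546²−849²) = 1292.0 m/s; delay term = 2·15.8·1292.0/(849·1546) = 0.03111 s.
t = 68.5/1546 + 0.03111 = 0.07541 s.

75.4 ms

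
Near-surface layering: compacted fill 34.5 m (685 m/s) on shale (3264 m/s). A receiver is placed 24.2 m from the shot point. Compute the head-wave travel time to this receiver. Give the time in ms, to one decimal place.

105.9 ms

t = x/V₂ + 2h·√(V₂²−V₁²)/(V₁V₂).
√(V₂²−V₁²) = √(3264²−685²) = 3191.3 m/s; delay term = 2·34.5·3191.3/(685·3264) = 0.09849 s.
t = 24.2/3264 + 0.09849 = 0.10590 s.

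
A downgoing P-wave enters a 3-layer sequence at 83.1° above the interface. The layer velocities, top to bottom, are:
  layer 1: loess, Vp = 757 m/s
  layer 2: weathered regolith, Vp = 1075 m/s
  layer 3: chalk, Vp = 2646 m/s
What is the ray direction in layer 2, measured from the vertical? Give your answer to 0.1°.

From the normal: θ₁ = 90° − 83.1° = 6.9°.
Ray parameter p = sin 6.9° / 757 = 1.5870e-04 s/m.
sin θ_2 = p·V_2 = 1.5870e-04 × 1075 = 0.1706.
θ_2 = 9.82° from the vertical.

9.8°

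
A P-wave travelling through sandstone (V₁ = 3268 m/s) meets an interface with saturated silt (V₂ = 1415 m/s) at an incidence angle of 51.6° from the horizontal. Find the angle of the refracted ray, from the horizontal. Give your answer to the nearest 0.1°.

74.4°

Angle from the normal: 90° − 51.6° = 38.4°.
sin θ₁/V₁ = sin θ₂/V₂ ⇒ sin θ₂ = 1415·sin 38.4°/3268 = 1415·0.6211/3268 = 0.2689.
θ₂ = sin⁻¹(0.2689) = 15.60° (from vertical).
From the interface: 90° − 15.60° = 74.40°.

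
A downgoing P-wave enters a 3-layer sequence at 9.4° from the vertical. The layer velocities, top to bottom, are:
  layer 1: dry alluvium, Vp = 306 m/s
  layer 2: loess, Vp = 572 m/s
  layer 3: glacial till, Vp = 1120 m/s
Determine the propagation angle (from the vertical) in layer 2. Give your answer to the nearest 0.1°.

17.8°

Snell's law across each interface conserves sin θ / V, so sin θ_2 = V_2·sin θ₁/V₁.
sin θ_2 = 572 × sin 9.4° / 306 = 0.3053.
θ_2 = arcsin 0.3053 = 17.78°.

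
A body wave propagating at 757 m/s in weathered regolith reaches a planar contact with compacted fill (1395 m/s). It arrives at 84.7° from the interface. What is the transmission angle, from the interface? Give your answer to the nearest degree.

80°

Convert to the normal: θ₁ = 90° − 84.7° = 5.3°.
Snell's law: sin θ₂ = (V₂/V₁)·sin θ₁ = (1395/757)·sin 5.3° = 0.1702.
θ₂ = sin⁻¹(0.1702) = 9.80° (from vertical).
From the interface: 90° − 9.80° = 80.20°.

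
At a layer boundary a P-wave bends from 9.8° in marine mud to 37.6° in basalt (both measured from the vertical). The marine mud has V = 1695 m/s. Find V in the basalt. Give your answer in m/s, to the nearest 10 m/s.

Snell's law: sin 9.8°/V₁ = sin 37.6°/V₂.
V₂ = V₁·sin 37.6°/sin 9.8° = 1695 × 3.5847 = 6076.02 m/s.

6080 m/s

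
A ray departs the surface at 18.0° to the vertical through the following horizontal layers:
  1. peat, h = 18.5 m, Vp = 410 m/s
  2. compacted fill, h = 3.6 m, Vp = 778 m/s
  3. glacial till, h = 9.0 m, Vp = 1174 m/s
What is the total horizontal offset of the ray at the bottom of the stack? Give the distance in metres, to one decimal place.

25.7 m

Ray parameter p = sin 18.0° / 410 m/s = 7.5370e-04 s/m.
Layer 1: θ = 18.00°; offset = 18.5·tan 18.00° = 6.011 m.
Layer 2: sin θ = p·778 = 0.5864 → θ = 35.90°; offset = 3.6·tan 35.90° = 2.606 m.
Layer 3: sin θ = p·1174 = 0.8848 → θ = 62.23°; offset = 9.0·tan 62.23° = 17.093 m.
Σ offsets = 25.710 m.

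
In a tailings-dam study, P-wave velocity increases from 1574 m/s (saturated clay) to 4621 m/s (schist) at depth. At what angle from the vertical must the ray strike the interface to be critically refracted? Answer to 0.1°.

19.9°

Critical incidence: sin θ_c = V₁/V₂ = 1574/4621 = 0.3406.
θ_c = arcsin 0.3406 = 19.91°.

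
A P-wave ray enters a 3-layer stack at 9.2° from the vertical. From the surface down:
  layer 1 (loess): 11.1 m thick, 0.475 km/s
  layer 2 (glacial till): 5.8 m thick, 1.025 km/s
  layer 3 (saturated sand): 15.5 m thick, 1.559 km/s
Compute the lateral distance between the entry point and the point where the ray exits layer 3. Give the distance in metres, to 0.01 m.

13.48 m

p = sin θ₁/V₁ = sin 9.2°/0.475 = 3.3659e-01 s/km is conserved through the stack.
Layer 1: θ = 9.20°; offset = 11.1·tan 9.20° = 1.7978 m.
Layer 2: sin θ = p·1.025 = 0.3450 → θ = 20.18°; offset = 5.8·tan 20.18° = 2.1319 m.
Layer 3: sin θ = p·1.559 = 0.5247 → θ = 31.65°; offset = 15.5·tan 31.65° = 9.5548 m.
Σ offsets = 13.4845 m.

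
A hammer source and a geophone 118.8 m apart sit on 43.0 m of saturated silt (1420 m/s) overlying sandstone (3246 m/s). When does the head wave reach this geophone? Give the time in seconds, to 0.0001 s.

0.0911 s

θ_c = arcsin(V₁/V₂) = arcsin(1420/3246) = 25.94°, cos θ_c = 0.8992.
Intercept time tᵢ = 2h cos θ_c / V₁ = 2·43.0·0.8992/1420 = 0.05446 s.
t = x/V₂ + tᵢ = 118.8/3246 + 0.05446 = 0.09106 s.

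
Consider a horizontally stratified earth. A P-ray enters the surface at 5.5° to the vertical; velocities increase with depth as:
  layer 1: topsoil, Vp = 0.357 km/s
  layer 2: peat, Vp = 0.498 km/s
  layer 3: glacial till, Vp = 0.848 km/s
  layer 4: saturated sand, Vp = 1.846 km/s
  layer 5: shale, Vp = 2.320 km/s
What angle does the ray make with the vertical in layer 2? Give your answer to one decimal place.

Ray parameter p = sin 5.5° / 0.357 = 2.6848e-01 s/km.
sin θ_2 = p·V_2 = 2.6848e-01 × 0.498 = 0.1337.
θ_2 = 7.68° from the vertical.

7.7°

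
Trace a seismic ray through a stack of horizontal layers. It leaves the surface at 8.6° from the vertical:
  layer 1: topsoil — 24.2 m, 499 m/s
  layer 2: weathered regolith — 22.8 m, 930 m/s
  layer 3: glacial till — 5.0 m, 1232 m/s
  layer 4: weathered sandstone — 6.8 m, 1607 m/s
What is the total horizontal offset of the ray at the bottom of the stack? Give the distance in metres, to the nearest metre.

Apply Snell's law at each interface; in layer i the horizontal offset is hᵢ·tan θᵢ.
Layer 1: θ = 8.60°; offset = 24.2·tan 8.60° = 3.660 m.
Layer 2: sin θ = 930·sin 8.6°/499 = 0.2787, θ = 16.18°; offset = 22.8·tan 16.18° = 6.616 m.
Layer 3: sin θ = 1232·sin 8.6°/499 = 0.3692, θ = 21.67°; offset = 5.0·tan 21.67° = 1.986 m.
Layer 4: sin θ = 1607·sin 8.6°/499 = 0.4816, θ = 28.79°; offset = 6.8·tan 28.79° = 3.736 m.
Summing the layer offsets gives 15.999 m.

16 m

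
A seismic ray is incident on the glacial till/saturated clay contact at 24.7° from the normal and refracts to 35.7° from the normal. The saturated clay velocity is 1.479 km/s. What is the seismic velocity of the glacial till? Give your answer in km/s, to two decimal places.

1.06 km/s

sin 24.7° = 0.4179; sin 35.7° = 0.5835.
V₁ = V₂·(sin θ₁/sin θ₂) = 1.479·(0.4179/0.5835) = 1.06 km/s.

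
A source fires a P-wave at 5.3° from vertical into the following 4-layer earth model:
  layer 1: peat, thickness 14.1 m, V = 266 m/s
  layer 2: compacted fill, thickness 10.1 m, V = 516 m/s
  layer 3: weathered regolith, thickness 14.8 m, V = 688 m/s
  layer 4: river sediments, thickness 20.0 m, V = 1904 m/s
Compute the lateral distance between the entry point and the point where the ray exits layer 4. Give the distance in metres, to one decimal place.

24.4 m

Ray parameter p = sin 5.3° / 266 m/s = 3.4726e-04 s/m.
Layer 1: θ = 5.30°; offset = 14.1·tan 5.30° = 1.308 m.
Layer 2: sin θ = p·516 = 0.1792 → θ = 10.32°; offset = 10.1·tan 10.32° = 1.840 m.
Layer 3: sin θ = p·688 = 0.2389 → θ = 13.82°; offset = 14.8·tan 13.82° = 3.641 m.
Layer 4: sin θ = p·1904 = 0.6612 → θ = 41.39°; offset = 20.0·tan 41.39° = 17.626 m.
Summing the layer offsets gives 24.415 m.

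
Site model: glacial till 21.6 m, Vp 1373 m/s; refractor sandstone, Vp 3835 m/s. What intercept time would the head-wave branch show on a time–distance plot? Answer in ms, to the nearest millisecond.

tᵢ = 2h·√(V₂²−V₁²)/(V₁V₂).
√(V₂²−V₁²) = √(3835²−1373²) = 3580.8 m/s.
tᵢ = 2·21.6·3580.8/(1373·3835) = 0.02938 s.

29 ms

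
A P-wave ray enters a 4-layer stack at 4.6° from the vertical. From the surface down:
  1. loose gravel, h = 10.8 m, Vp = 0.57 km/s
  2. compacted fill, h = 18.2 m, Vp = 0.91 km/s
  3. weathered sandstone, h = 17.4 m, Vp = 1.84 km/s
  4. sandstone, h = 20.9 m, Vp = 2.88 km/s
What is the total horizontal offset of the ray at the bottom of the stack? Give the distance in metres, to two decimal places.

Apply Snell's law at each interface; in layer i the horizontal offset is hᵢ·tan θᵢ.
Layer 1: θ = 4.60°; offset = 10.8·tan 4.60° = 0.8689 m.
Layer 2: sin θ = 0.91·sin 4.6°/0.57 = 0.1280, θ = 7.36°; offset = 18.2·tan 7.36° = 2.3496 m.
Layer 3: sin θ = 1.84·sin 4.6°/0.57 = 0.2589, θ = 15.00°; offset = 17.4·tan 15.00° = 4.6636 m.
Layer 4: sin θ = 2.88·sin 4.6°/0.57 = 0.4052, θ = 23.90°; offset = 20.9·tan 23.90° = 9.2636 m.
Total horizontal offset = 17.1458 m.

17.15 m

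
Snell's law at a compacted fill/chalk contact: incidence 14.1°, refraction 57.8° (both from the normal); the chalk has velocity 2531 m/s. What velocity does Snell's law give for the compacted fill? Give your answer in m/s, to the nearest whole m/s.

729 m/s

Snell's law: sin 14.1°/V₁ = sin 57.8°/V₂.
V₁ = V₂·sin 14.1°/sin 57.8° = 2531 × 0.2879 = 728.66 m/s.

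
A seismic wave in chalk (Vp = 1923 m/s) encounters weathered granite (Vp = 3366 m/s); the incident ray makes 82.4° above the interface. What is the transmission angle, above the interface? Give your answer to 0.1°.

76.6°

Angle from the normal: 90° − 82.4° = 7.6°.
sin θ₁/V₁ = sin θ₂/V₂ ⇒ sin θ₂ = 3366·sin 7.6°/1923 = 3366·0.1323/1923 = 0.2315.
θ₂ = sin⁻¹(0.2315) = 13.39° (from vertical).
From the interface: 90° − 13.39° = 76.61°.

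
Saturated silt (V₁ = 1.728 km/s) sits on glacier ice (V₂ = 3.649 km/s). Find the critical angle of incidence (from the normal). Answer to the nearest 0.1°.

28.3°

Critical incidence: sin θ_c = V₁/V₂ = 1.728/3.649 = 0.4736.
θ_c = arcsin 0.4736 = 28.27°.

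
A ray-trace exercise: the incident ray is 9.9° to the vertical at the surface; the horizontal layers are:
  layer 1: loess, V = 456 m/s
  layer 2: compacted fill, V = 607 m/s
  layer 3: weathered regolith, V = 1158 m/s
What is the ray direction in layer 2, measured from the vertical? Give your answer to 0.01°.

13.23°

Snell's law across each interface conserves sin θ / V, so sin θ_2 = V_2·sin θ₁/V₁.
sin θ_2 = 607 × sin 9.9° / 456 = 0.2289.
θ_2 = 13.23° from the vertical.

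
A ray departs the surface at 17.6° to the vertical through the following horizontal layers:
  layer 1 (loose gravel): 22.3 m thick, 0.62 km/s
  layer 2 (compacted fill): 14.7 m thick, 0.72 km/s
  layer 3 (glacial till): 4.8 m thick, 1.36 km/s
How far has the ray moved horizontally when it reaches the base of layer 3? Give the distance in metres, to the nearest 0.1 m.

Apply Snell's law at each interface; in layer i the horizontal offset is hᵢ·tan θᵢ.
Layer 1: θ = 17.60°; offset = 22.3·tan 17.60° = 7.074 m.
Layer 2: sin θ = 0.72·sin 17.6°/0.62 = 0.3511, θ = 20.56°; offset = 14.7·tan 20.56° = 5.513 m.
Layer 3: sin θ = 1.36·sin 17.6°/0.62 = 0.6633, θ = 41.55°; offset = 4.8·tan 41.55° = 4.254 m.
Σ offsets = 16.841 m.

16.8 m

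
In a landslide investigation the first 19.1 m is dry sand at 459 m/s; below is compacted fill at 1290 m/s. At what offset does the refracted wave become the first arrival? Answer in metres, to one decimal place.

θ_c = arcsin(459/1290) = 20.84°, so cos θ_c = 0.9346 and tᵢ = 2h cos θ_c/V₁ = 0.0778 s.
At crossover x/V₁ = x/V₂ + tᵢ ⇒ x = tᵢ/(1/V₁ − 1/V₂) = 0.07778/(2.1786e-03 − 7.7519e-04) = 55.42 m.

55.4 m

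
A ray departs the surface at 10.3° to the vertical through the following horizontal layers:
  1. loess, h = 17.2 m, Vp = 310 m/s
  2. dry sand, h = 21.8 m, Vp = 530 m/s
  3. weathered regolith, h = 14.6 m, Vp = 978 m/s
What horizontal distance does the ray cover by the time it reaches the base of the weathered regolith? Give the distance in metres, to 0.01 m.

Apply Snell's law at each interface; in layer i the horizontal offset is hᵢ·tan θᵢ.
Layer 1: θ = 10.30°; offset = 17.2·tan 10.30° = 3.1258 m.
Layer 2: sin θ = 530·sin 10.3°/310 = 0.3057, θ = 17.80°; offset = 21.8·tan 17.80° = 6.9992 m.
Layer 3: sin θ = 978·sin 10.3°/310 = 0.5641, θ = 34.34°; offset = 14.6·tan 34.34° = 9.9741 m.
Total horizontal offset = 20.0991 m.

20.10 m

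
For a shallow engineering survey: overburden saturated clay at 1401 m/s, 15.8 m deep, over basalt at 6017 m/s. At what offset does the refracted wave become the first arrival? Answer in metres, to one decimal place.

40.1 m

θ_c = arcsin(1401/6017) = 13.46°, so cos θ_c = 0.9725 and tᵢ = 2h cos θ_c/V₁ = 0.0219 s.
At crossover x/V₁ = x/V₂ + tᵢ ⇒ x = tᵢ/(1/V₁ − 1/V₂) = 0.02194/(7.1378e-04 − 1.6620e-04) = 40.06 m.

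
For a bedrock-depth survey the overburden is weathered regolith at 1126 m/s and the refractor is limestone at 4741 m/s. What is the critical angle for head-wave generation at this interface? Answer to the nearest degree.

14°

At critical incidence the refracted ray runs along the interface (θ₂ = 90°), so sin θ_c = V₁/V₂.
θ_c = arcsin(1126/4741) = arcsin 0.2375 = 13.74°.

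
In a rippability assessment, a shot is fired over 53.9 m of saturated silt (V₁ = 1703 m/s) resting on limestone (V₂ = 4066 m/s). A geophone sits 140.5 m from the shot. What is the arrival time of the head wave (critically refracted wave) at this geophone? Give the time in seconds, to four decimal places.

t = x/V₂ + 2h·√(V₂²−V₁²)/(V₁V₂).
√(V₂²−V₁²) = √(4066²−1703²) = 3692.2 m/s; delay term = 2·53.9·3692.2/(1703·4066) = 0.05748 s.
t = 140.5/4066 + 0.05748 = 0.09204 s.

0.0920 s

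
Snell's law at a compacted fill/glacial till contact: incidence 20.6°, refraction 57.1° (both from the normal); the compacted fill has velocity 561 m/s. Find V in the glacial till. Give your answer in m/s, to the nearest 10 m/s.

1340 m/s

sin 20.6° = 0.3518; sin 57.1° = 0.8396.
V₂ = V₁·(sin θ₂/sin θ₁) = 561·(0.8396/0.3518) = 1338.75 m/s.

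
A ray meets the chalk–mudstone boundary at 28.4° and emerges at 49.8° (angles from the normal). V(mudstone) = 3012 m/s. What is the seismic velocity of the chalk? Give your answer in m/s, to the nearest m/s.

Snell's law: sin 28.4°/V₁ = sin 49.8°/V₂.
V₁ = V₂·sin 28.4°/sin 49.8° = 3012 × 0.6227 = 1875.61 m/s.

1876 m/s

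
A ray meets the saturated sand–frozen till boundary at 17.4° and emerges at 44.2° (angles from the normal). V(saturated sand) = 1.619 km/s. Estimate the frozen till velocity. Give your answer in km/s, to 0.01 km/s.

3.77 km/s

sin 17.4° = 0.2990; sin 44.2° = 0.6972.
V₂ = V₁·(sin θ₂/sin θ₁) = 1.619·(0.6972/0.2990) = 3.77 km/s.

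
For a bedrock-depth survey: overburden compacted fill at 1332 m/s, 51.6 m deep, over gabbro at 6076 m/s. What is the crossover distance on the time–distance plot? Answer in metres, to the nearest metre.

129 m

x_cross = 2h·√((V₂+V₁)/(V₂−V₁)).
(V₂+V₁)/(V₂−V₁) = (6076+1332)/(6076−1332) = 1.5616; √ = 1.2496.
x_cross = 2·51.6·1.2496 = 128.96 m.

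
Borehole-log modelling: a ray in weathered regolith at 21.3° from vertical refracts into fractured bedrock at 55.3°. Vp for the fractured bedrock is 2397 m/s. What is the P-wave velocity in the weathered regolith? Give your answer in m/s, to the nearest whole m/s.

Snell's law: sin 21.3°/V₁ = sin 55.3°/V₂.
V₁ = V₂·sin 21.3°/sin 55.3° = 2397 × 0.4418 = 1059.08 m/s.

1059 m/s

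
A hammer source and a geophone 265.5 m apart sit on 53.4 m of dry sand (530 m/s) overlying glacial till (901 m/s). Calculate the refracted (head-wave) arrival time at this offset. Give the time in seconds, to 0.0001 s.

0.4576 s

θ_c = arcsin(V₁/V₂) = arcsin(530/901) = 36.03°, cos θ_c = 0.8087.
Intercept time tᵢ = 2h cos θ_c / V₁ = 2·53.4·0.8087/530 = 0.16296 s.
t = x/V₂ + tᵢ = 265.5/901 + 0.16296 = 0.45763 s.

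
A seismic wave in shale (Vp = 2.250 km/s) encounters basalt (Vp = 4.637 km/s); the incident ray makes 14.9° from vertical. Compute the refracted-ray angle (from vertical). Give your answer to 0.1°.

32.0°

sin θ₁/V₁ = sin θ₂/V₂ ⇒ sin θ₂ = 4.637·sin 14.9°/2.250 = 4.637·0.2571/2.250 = 0.5299.
θ₂ = arcsin 0.5299 = 32.00° from the normal.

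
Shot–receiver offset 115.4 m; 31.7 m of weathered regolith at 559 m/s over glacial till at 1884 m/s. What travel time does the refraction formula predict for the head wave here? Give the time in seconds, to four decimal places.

t = x/V₂ + 2h·√(V₂²−V₁²)/(V₁V₂).
√(V₂²−V₁²) = √(1884²−559²) = 1799.2 m/s; delay term = 2·31.7·1799.2/(559·1884) = 0.10831 s.
t = 115.4/1884 + 0.10831 = 0.16956 s.

0.1696 s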